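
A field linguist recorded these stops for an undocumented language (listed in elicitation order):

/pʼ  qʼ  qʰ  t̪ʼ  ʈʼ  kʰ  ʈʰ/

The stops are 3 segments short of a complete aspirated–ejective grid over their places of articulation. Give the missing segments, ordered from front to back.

/pʰ/, /t̪ʰ/, /kʼ/

Aspirated: /ʈʰ/ (retroflex), /kʰ/ (velar), /qʰ/ (uvular).
Ejective: /pʼ/ (bilabial), /t̪ʼ/ (dental), /ʈʼ/ (retroflex), /qʼ/ (uvular).
Gaps, from front to back: bilabial lacks aspirated (/pʰ/); dental lacks aspirated (/t̪ʰ/); velar lacks ejective (/kʼ/).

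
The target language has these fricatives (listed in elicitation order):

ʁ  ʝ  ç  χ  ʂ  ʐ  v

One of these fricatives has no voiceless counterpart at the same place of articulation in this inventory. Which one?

/v/

Retroflex: /ʂ/ ~ /ʐ/
Palatal: /ç/ ~ /ʝ/
Uvular: /χ/ ~ /ʁ/
Labiodental: only /v/ (voiced); no voiceless partner.
So /v/ is the unpaired segment.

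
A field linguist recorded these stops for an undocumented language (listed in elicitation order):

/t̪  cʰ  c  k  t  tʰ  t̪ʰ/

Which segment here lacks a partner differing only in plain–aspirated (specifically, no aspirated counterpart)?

Dental: /t̪/ ~ /t̪ʰ/
Alveolar: /t/ ~ /tʰ/
Palatal: /c/ ~ /cʰ/
Velar: only /k/ (plain); no aspirated partner.
So /k/ is the unpaired segment.

/k/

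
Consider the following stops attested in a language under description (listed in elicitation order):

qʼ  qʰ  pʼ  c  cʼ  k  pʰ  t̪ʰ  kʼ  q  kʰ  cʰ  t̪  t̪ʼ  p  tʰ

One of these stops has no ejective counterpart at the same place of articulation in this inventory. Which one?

/tʰ/

Bilabial: /p/ ~ /pʰ/ ~ /pʼ/
Dental: /t̪/ ~ /t̪ʰ/ ~ /t̪ʼ/
Palatal: /c/ ~ /cʰ/ ~ /cʼ/
Velar: /k/ ~ /kʰ/ ~ /kʼ/
Uvular: /q/ ~ /qʰ/ ~ /qʼ/
Alveolar: only /tʰ/ (aspirated); no ejective partner.
So /tʰ/ is the unpaired segment.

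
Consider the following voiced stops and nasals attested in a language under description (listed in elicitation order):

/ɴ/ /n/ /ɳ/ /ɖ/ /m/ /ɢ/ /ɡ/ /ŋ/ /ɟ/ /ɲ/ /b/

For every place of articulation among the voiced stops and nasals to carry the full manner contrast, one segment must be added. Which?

Oral stop: /b/ (bilabial), /ɖ/ (retroflex), /ɟ/ (palatal), /ɡ/ (velar), /ɢ/ (uvular).
Nasal: /m/ (bilabial), /n/ (alveolar), /ɳ/ (retroflex), /ɲ/ (palatal), /ŋ/ (velar), /ɴ/ (uvular).
The alveolar row has no oral stop member, so the gap is the alveolar oral stop /d/.

/d/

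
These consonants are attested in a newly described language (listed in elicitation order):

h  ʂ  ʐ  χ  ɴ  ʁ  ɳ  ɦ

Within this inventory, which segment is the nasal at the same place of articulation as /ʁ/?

/ɴ/

/ʁ/ is a voiced uvular fricative.
The nasal at the same place is an uvular nasal — in this inventory, /ɴ/.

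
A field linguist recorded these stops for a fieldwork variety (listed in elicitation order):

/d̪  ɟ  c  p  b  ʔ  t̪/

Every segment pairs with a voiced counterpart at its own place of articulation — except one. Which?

/ʔ/

Bilabial: /p/ ~ /b/
Dental: /t̪/ ~ /d̪/
Palatal: /c/ ~ /ɟ/
Glottal: only /ʔ/ (voiceless); no voiced partner.
So /ʔ/ is the unpaired segment.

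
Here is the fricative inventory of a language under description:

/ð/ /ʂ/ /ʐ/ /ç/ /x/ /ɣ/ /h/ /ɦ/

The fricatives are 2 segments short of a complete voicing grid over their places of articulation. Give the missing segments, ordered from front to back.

/θ/, /ʝ/

place of articulation  voiceless  voiced  
dental            —         ð       
retroflex         ʂ         ʐ       
palatal           ç         —       
velar             x         ɣ       
glottal           h         ɦ       
Gaps, from front to back: dental lacks voiceless (/θ/); palatal lacks voiced (/ʝ/).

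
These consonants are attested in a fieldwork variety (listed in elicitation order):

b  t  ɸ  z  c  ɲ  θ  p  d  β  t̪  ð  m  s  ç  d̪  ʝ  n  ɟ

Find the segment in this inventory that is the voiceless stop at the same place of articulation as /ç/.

/ç/ is a voiceless palatal fricative.
The voiceless stop at the same place is a voiceless palatal stop — in this inventory, /c/.

/c/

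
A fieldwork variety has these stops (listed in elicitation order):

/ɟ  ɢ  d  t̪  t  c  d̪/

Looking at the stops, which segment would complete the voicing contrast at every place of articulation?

/q/

place of articulation  voiceless  voiced  
dental            t̪        d̪      
alveolar          t         d       
palatal           c         ɟ       
uvular            —         ɢ       
The uvular row has no voiceless member, so the gap is the voiceless uvular stop /q/.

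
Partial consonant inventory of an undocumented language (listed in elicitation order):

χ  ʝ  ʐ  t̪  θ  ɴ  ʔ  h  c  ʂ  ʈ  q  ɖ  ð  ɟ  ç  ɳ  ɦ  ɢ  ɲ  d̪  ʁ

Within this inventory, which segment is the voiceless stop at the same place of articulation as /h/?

/ʔ/

/h/ is a voiceless glottal fricative.
The voiceless stop at the same place is a voiceless glottal stop — in this inventory, /ʔ/.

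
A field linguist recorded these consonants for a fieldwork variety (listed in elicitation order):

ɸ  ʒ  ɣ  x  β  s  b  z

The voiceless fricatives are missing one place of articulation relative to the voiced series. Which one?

Voiceless: /ɸ/ (bilabial), /s/ (alveolar), /x/ (velar).
Voiced: /β/ (bilabial), /z/ (alveolar), /ʒ/ (postalveolar), /ɣ/ (velar).
Every place of articulation has a voiceless member except postalveolar, where /ʃ/ would be expected.

postalveolar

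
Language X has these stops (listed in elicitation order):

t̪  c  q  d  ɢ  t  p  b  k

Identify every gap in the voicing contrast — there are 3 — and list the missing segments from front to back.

/d̪/, /ɟ/, /ɡ/

bilabial: voiceless /p/, voiced /b/.
dental: voiceless /t̪/, voiced —.
alveolar: voiceless /t/, voiced /d/.
palatal: voiceless /c/, voiced —.
velar: voiceless /k/, voiced —.
uvular: voiceless /q/, voiced /ɢ/.
Gaps, from front to back: dental lacks voiced (/d̪/); palatal lacks voiced (/ɟ/); velar lacks voiced (/ɡ/).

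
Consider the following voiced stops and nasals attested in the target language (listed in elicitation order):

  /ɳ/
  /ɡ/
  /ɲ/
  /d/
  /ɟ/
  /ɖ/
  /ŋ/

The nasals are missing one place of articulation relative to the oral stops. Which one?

Oral stop: /d/ (alveolar), /ɖ/ (retroflex), /ɟ/ (palatal), /ɡ/ (velar).
Nasal: /ɳ/ (retroflex), /ɲ/ (palatal), /ŋ/ (velar).
Every place of articulation has a nasal member except alveolar, where /n/ would be expected.

alveolar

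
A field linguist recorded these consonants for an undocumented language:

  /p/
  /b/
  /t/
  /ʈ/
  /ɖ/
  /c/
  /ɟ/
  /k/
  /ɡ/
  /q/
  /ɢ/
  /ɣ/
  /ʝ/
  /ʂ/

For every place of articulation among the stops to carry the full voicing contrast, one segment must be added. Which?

/d/

Voiceless: /p/ (bilabial), /t/ (alveolar), /ʈ/ (retroflex), /c/ (palatal), /k/ (velar), /q/ (uvular).
Voiced: /b/ (bilabial), /ɖ/ (retroflex), /ɟ/ (palatal), /ɡ/ (velar), /ɢ/ (uvular).
The alveolar row has no voiced member, so the gap is the voiced alveolar stop /d/.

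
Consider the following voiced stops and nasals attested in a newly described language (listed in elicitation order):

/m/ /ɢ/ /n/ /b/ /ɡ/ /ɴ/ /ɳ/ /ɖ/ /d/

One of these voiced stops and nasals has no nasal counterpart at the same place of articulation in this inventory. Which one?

/ɡ/

Bilabial: /b/ ~ /m/
Alveolar: /d/ ~ /n/
Retroflex: /ɖ/ ~ /ɳ/
Uvular: /ɢ/ ~ /ɴ/
Velar: only /ɡ/ (oral stop); no nasal partner.
So /ɡ/ is the unpaired segment.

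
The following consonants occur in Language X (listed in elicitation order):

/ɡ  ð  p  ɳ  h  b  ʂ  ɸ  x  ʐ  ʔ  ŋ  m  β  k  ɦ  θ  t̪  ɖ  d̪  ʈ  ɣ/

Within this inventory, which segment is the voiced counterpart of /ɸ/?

/ɸ/ is a voiceless bilabial fricative.
The voiced counterpart is a voiced bilabial fricative — in this inventory, /β/.

/β/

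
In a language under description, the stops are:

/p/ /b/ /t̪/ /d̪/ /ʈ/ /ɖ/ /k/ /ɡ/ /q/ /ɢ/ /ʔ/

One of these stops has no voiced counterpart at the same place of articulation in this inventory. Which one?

/ʔ/

Bilabial: /p/ ~ /b/
Dental: /t̪/ ~ /d̪/
Retroflex: /ʈ/ ~ /ɖ/
Velar: /k/ ~ /ɡ/
Uvular: /q/ ~ /ɢ/
Glottal: only /ʔ/ (voiceless); no voiced partner.
So /ʔ/ is the unpaired segment.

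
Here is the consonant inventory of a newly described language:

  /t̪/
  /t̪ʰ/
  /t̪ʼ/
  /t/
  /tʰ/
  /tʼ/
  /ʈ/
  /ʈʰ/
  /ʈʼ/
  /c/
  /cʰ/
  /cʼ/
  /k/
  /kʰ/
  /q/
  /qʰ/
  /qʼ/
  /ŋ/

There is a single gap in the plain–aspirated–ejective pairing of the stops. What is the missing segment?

place of articulation  plain     aspirated  ejective
dental            t̪        t̪ʰ       t̪ʼ     
alveolar          t         tʰ        tʼ      
retroflex         ʈ         ʈʰ        ʈʼ      
palatal           c         cʰ        cʼ      
velar             k         kʰ        —       
uvular            q         qʰ        qʼ      
The velar row has no ejective member, so the gap is the ejective velar stop /kʼ/.

/kʼ/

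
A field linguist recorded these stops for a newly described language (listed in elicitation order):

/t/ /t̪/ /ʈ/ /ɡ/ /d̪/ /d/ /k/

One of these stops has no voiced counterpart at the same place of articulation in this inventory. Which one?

/ʈ/

Dental: /t̪/ ~ /d̪/
Alveolar: /t/ ~ /d/
Velar: /k/ ~ /ɡ/
Retroflex: only /ʈ/ (voiceless); no voiced partner.
So /ʈ/ is the unpaired segment.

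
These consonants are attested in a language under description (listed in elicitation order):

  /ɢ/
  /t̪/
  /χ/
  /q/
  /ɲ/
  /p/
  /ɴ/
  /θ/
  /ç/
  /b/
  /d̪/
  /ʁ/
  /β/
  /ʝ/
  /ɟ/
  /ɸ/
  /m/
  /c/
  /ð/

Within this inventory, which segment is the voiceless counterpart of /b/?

/p/

/b/ is a voiced bilabial stop.
The voiceless counterpart is a voiceless bilabial stop — in this inventory, /p/.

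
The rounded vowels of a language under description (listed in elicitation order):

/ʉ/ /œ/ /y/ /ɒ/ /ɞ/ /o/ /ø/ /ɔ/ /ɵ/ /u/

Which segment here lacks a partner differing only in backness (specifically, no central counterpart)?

High: /y/ ~ /ʉ/ ~ /u/
High-mid: /ø/ ~ /ɵ/ ~ /o/
Low-mid: /œ/ ~ /ɞ/ ~ /ɔ/
Low: only /ɒ/ (back); no central partner.
So /ɒ/ is the unpaired segment.

/ɒ/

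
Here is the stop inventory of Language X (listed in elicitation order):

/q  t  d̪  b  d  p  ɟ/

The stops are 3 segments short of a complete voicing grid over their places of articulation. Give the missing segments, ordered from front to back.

/t̪/, /c/, /ɢ/

bilabial: voiceless /p/, voiced /b/.
dental: voiceless —, voiced /d̪/.
alveolar: voiceless /t/, voiced /d/.
palatal: voiceless —, voiced /ɟ/.
uvular: voiceless /q/, voiced —.
Gaps, from front to back: dental lacks voiceless (/t̪/); palatal lacks voiceless (/c/); uvular lacks voiced (/ɢ/).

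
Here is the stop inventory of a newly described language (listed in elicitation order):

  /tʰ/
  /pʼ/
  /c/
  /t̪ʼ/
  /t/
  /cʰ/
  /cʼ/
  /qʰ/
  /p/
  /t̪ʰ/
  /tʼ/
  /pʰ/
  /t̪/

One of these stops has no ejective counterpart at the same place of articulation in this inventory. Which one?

Bilabial: /p/ ~ /pʰ/ ~ /pʼ/
Dental: /t̪/ ~ /t̪ʰ/ ~ /t̪ʼ/
Alveolar: /t/ ~ /tʰ/ ~ /tʼ/
Palatal: /c/ ~ /cʰ/ ~ /cʼ/
Uvular: only /qʰ/ (aspirated); no ejective partner.
So /qʰ/ is the unpaired segment.

/qʰ/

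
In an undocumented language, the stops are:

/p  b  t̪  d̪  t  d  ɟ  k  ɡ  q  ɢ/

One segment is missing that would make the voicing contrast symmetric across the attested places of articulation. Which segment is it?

/c/

Voiceless: /p/ (bilabial), /t̪/ (dental), /t/ (alveolar), /k/ (velar), /q/ (uvular).
Voiced: /b/ (bilabial), /d̪/ (dental), /d/ (alveolar), /ɟ/ (palatal), /ɡ/ (velar), /ɢ/ (uvular).
The palatal row has no voiceless member, so the gap is the voiceless palatal stop /c/.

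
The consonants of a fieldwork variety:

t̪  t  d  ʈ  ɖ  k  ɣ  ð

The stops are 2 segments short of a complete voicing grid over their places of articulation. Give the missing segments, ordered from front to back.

place of articulation  voiceless  voiced  
dental            t̪        —       
alveolar          t         d       
retroflex         ʈ         ɖ       
velar             k         —       
Gaps, from front to back: dental lacks voiced (/d̪/); velar lacks voiced (/ɡ/).

/d̪/, /ɡ/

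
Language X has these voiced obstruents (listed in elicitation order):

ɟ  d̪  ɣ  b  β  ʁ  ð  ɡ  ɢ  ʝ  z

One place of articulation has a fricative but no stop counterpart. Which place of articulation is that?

alveolar

Stop: /b/ (bilabial), /d̪/ (dental), /ɟ/ (palatal), /ɡ/ (velar), /ɢ/ (uvular).
Fricative: /β/ (bilabial), /ð/ (dental), /z/ (alveolar), /ʝ/ (palatal), /ɣ/ (velar), /ʁ/ (uvular).
Every place of articulation has a stop member except alveolar, where /d/ would be expected.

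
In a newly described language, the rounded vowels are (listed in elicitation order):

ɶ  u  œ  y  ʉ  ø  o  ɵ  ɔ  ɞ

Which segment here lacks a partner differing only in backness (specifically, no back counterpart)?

High: /y/ ~ /ʉ/ ~ /u/
High-mid: /ø/ ~ /ɵ/ ~ /o/
Low-mid: /œ/ ~ /ɞ/ ~ /ɔ/
Low: only /ɶ/ (front); no back partner.
So /ɶ/ is the unpaired segment.

/ɶ/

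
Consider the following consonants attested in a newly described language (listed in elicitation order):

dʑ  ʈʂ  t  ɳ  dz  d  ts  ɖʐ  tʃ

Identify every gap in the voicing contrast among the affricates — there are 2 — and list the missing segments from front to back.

/dʒ/, /tɕ/

alveolar: voiceless /ts/, voiced /dz/.
postalveolar: voiceless /tʃ/, voiced —.
retroflex: voiceless /ʈʂ/, voiced /ɖʐ/.
alveolo-palatal: voiceless —, voiced /dʑ/.
Gaps, from front to back: postalveolar lacks voiced (/dʒ/); alveolo-palatal lacks voiceless (/tɕ/).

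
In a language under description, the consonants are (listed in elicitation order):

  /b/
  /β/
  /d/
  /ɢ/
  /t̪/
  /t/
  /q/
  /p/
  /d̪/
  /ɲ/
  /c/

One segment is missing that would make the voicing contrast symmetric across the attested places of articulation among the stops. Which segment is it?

Voiceless: /p/ (bilabial), /t̪/ (dental), /t/ (alveolar), /c/ (palatal), /q/ (uvular).
Voiced: /b/ (bilabial), /d̪/ (dental), /d/ (alveolar), /ɢ/ (uvular).
The palatal row has no voiced member, so the gap is the voiced palatal stop /ɟ/.

/ɟ/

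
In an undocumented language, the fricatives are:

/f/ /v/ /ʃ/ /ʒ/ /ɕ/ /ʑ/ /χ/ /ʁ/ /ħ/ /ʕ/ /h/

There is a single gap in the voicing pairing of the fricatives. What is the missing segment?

/ɦ/

labiodental: voiceless /f/, voiced /v/.
postalveolar: voiceless /ʃ/, voiced /ʒ/.
alveolo-palatal: voiceless /ɕ/, voiced /ʑ/.
uvular: voiceless /χ/, voiced /ʁ/.
pharyngeal: voiceless /ħ/, voiced /ʕ/.
glottal: voiceless /h/, voiced —.
The glottal row has no voiced member, so the gap is the voiced glottal fricative /ɦ/.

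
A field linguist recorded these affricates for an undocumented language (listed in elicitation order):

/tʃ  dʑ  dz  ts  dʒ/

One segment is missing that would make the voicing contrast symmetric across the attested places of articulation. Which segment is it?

/tɕ/

place of articulation  voiceless  voiced  
alveolar          ts        dz      
postalveolar      tʃ        dʒ      
alveolo-palatal   —         dʑ      
The alveolo-palatal row has no voiceless member, so the gap is the voiceless alveolo-palatal affricate /tɕ/.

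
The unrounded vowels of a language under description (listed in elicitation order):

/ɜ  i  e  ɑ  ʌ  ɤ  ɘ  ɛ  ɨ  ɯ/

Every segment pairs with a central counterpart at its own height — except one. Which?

High: /i/ ~ /ɨ/ ~ /ɯ/
High-mid: /e/ ~ /ɘ/ ~ /ɤ/
Low-mid: /ɛ/ ~ /ɜ/ ~ /ʌ/
Low: only /ɑ/ (back); no central partner.
So /ɑ/ is the unpaired segment.

/ɑ/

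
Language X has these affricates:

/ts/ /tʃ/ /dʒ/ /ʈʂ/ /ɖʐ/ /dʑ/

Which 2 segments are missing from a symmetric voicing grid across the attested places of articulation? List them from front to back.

/dz/, /tɕ/

place of articulation  voiceless  voiced  
alveolar          ts        —       
postalveolar      tʃ        dʒ      
retroflex         ʈʂ        ɖʐ      
alveolo-palatal   —         dʑ      
Gaps, from front to back: alveolar lacks voiced (/dz/); alveolo-palatal lacks voiceless (/tɕ/).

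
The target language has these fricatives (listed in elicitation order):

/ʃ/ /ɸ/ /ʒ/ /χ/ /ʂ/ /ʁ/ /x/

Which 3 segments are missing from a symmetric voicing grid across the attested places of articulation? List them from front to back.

/β/, /ʐ/, /ɣ/

Voiceless: /ɸ/ (bilabial), /ʃ/ (postalveolar), /ʂ/ (retroflex), /x/ (velar), /χ/ (uvular).
Voiced: /ʒ/ (postalveolar), /ʁ/ (uvular).
Gaps, from front to back: bilabial lacks voiced (/β/); retroflex lacks voiced (/ʐ/); velar lacks voiced (/ɣ/).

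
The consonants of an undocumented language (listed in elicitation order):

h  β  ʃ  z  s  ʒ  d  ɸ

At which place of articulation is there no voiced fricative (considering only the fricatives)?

place of articulation  voiceless  voiced  
bilabial          ɸ         β       
alveolar          s         z       
postalveolar      ʃ         ʒ       
glottal           h         —       
Every place of articulation has a voiced member except glottal, where /ɦ/ would be expected.

glottal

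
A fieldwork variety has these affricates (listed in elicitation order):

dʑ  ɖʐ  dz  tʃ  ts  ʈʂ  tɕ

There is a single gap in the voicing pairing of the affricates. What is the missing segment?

Voiceless: /ts/ (alveolar), /tʃ/ (postalveolar), /ʈʂ/ (retroflex), /tɕ/ (alveolo-palatal).
Voiced: /dz/ (alveolar), /ɖʐ/ (retroflex), /dʑ/ (alveolo-palatal).
The postalveolar row has no voiced member, so the gap is the voiced postalveolar affricate /dʒ/.

/dʒ/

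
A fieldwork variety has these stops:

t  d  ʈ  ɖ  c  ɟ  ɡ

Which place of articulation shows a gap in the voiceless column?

velar

Voiceless: /t/ (alveolar), /ʈ/ (retroflex), /c/ (palatal).
Voiced: /d/ (alveolar), /ɖ/ (retroflex), /ɟ/ (palatal), /ɡ/ (velar).
Every place of articulation has a voiceless member except velar, where /k/ would be expected.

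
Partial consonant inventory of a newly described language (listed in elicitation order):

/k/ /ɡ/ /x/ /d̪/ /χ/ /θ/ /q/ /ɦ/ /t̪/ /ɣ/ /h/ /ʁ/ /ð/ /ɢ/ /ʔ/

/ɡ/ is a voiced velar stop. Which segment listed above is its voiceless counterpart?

The voiceless counterpart is a voiceless velar stop — in this inventory, /k/.

/k/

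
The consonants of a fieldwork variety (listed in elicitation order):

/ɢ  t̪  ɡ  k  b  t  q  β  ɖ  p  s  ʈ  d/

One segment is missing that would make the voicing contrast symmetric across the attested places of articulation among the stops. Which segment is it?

bilabial: voiceless /p/, voiced /b/.
dental: voiceless /t̪/, voiced —.
alveolar: voiceless /t/, voiced /d/.
retroflex: voiceless /ʈ/, voiced /ɖ/.
velar: voiceless /k/, voiced /ɡ/.
uvular: voiceless /q/, voiced /ɢ/.
The dental row has no voiced member, so the gap is the voiced dental stop /d̪/.

/d̪/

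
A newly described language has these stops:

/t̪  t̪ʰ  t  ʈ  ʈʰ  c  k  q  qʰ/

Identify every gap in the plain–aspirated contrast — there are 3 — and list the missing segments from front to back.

/tʰ/, /cʰ/, /kʰ/

Plain: /t̪/ (dental), /t/ (alveolar), /ʈ/ (retroflex), /c/ (palatal), /k/ (velar), /q/ (uvular).
Aspirated: /t̪ʰ/ (dental), /ʈʰ/ (retroflex), /qʰ/ (uvular).
Gaps, from front to back: alveolar lacks aspirated (/tʰ/); palatal lacks aspirated (/cʰ/); velar lacks aspirated (/kʰ/).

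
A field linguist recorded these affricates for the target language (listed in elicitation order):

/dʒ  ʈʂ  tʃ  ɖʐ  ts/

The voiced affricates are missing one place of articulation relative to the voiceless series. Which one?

alveolar: voiceless /ts/, voiced —.
postalveolar: voiceless /tʃ/, voiced /dʒ/.
retroflex: voiceless /ʈʂ/, voiced /ɖʐ/.
Every place of articulation has a voiced member except alveolar, where /dz/ would be expected.

alveolar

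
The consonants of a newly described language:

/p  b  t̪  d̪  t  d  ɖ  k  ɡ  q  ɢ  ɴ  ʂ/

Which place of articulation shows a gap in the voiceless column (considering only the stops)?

place of articulation  voiceless  voiced  
bilabial          p         b       
dental            t̪        d̪      
alveolar          t         d       
retroflex         —         ɖ       
velar             k         ɡ       
uvular            q         ɢ       
Every place of articulation has a voiceless member except retroflex, where /ʈ/ would be expected.

retroflex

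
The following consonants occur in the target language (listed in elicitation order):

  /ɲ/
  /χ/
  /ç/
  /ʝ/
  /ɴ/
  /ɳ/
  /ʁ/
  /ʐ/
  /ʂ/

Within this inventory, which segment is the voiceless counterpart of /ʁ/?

/ʁ/ is a voiced uvular fricative.
The voiceless counterpart is a voiceless uvular fricative — in this inventory, /χ/.

/χ/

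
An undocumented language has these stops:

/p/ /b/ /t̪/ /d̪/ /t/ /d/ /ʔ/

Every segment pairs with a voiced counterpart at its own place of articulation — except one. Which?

/ʔ/

Bilabial: /p/ ~ /b/
Dental: /t̪/ ~ /d̪/
Alveolar: /t/ ~ /d/
Glottal: only /ʔ/ (voiceless); no voiced partner.
So /ʔ/ is the unpaired segment.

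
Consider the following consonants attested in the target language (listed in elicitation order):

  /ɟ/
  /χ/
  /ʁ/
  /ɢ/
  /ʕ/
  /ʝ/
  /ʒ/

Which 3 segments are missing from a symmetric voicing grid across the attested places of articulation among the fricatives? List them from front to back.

/ʃ/, /ç/, /ħ/

Voiceless: /χ/ (uvular).
Voiced: /ʒ/ (postalveolar), /ʝ/ (palatal), /ʁ/ (uvular), /ʕ/ (pharyngeal).
Gaps, from front to back: postalveolar lacks voiceless (/ʃ/); palatal lacks voiceless (/ç/); pharyngeal lacks voiceless (/ħ/).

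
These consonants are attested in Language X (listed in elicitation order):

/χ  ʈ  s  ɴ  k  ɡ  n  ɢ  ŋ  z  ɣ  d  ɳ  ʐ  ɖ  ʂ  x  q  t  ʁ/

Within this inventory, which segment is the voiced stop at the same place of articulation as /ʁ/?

/ʁ/ is a voiced uvular fricative.
The voiced stop at the same place is a voiced uvular stop — in this inventory, /ɢ/.

/ɢ/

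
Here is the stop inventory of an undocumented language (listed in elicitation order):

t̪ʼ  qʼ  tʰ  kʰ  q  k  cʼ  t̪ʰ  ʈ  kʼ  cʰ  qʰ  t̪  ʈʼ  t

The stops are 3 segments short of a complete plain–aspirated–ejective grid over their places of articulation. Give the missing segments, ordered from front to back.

/tʼ/, /ʈʰ/, /c/

dental: plain /t̪/, aspirated /t̪ʰ/, ejective /t̪ʼ/.
alveolar: plain /t/, aspirated /tʰ/, ejective —.
retroflex: plain /ʈ/, aspirated —, ejective /ʈʼ/.
palatal: plain —, aspirated /cʰ/, ejective /cʼ/.
velar: plain /k/, aspirated /kʰ/, ejective /kʼ/.
uvular: plain /q/, aspirated /qʰ/, ejective /qʼ/.
Gaps, from front to back: alveolar lacks ejective (/tʼ/); retroflex lacks aspirated (/ʈʰ/); palatal lacks plain (/c/).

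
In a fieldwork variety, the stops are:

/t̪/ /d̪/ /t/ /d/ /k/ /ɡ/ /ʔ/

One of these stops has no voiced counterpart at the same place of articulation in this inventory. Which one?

/ʔ/

Dental: /t̪/ ~ /d̪/
Alveolar: /t/ ~ /d/
Velar: /k/ ~ /ɡ/
Glottal: only /ʔ/ (voiceless); no voiced partner.
So /ʔ/ is the unpaired segment.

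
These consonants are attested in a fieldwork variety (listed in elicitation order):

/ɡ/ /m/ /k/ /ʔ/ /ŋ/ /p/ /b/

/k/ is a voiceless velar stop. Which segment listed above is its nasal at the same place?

The nasal at the same place is a velar nasal — in this inventory, /ŋ/.

/ŋ/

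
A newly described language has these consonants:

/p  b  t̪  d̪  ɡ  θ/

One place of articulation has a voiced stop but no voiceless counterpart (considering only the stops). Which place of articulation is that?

velar

place of articulation  voiceless  voiced  
bilabial          p         b       
dental            t̪        d̪      
velar             —         ɡ       
Every place of articulation has a voiceless member except velar, where /k/ would be expected.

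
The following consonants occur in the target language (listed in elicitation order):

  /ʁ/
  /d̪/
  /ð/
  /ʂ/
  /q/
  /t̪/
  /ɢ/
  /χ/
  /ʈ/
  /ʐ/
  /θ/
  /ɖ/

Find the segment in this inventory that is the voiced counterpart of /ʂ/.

/ʐ/

/ʂ/ is a voiceless retroflex fricative.
The voiced counterpart is a voiced retroflex fricative — in this inventory, /ʐ/.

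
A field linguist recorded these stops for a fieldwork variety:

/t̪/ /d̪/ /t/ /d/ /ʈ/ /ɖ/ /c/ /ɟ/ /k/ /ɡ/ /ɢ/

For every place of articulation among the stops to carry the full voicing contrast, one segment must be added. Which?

Voiceless: /t̪/ (dental), /t/ (alveolar), /ʈ/ (retroflex), /c/ (palatal), /k/ (velar).
Voiced: /d̪/ (dental), /d/ (alveolar), /ɖ/ (retroflex), /ɟ/ (palatal), /ɡ/ (velar), /ɢ/ (uvular).
The uvular row has no voiceless member, so the gap is the voiceless uvular stop /q/.

/q/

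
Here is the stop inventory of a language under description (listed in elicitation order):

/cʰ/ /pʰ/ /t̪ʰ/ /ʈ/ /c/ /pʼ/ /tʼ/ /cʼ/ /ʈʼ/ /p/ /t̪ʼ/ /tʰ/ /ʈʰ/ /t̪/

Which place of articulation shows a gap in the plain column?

alveolar

bilabial: plain /p/, aspirated /pʰ/, ejective /pʼ/.
dental: plain /t̪/, aspirated /t̪ʰ/, ejective /t̪ʼ/.
alveolar: plain —, aspirated /tʰ/, ejective /tʼ/.
retroflex: plain /ʈ/, aspirated /ʈʰ/, ejective /ʈʼ/.
palatal: plain /c/, aspirated /cʰ/, ejective /cʼ/.
Every place of articulation has a plain member except alveolar, where /t/ would be expected.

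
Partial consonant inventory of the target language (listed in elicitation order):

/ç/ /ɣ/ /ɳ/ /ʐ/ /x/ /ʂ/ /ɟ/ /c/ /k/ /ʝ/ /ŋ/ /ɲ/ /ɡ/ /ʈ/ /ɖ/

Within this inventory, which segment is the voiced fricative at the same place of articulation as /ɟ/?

/ɟ/ is a voiced palatal stop.
The voiced fricative at the same place is a voiced palatal fricative — in this inventory, /ʝ/.

/ʝ/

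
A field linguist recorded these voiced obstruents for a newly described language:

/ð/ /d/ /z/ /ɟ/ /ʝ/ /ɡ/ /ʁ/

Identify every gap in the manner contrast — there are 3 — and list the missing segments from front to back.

Stop: /d/ (alveolar), /ɟ/ (palatal), /ɡ/ (velar).
Fricative: /ð/ (dental), /z/ (alveolar), /ʝ/ (palatal), /ʁ/ (uvular).
Gaps, from front to back: dental lacks stop (/d̪/); velar lacks fricative (/ɣ/); uvular lacks stop (/ɢ/).

/d̪/, /ɣ/, /ɢ/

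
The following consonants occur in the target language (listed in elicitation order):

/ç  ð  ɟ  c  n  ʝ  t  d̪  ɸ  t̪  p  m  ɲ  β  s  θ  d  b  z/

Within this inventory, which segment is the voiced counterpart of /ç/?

/ç/ is a voiceless palatal fricative.
The voiced counterpart is a voiced palatal fricative — in this inventory, /ʝ/.

/ʝ/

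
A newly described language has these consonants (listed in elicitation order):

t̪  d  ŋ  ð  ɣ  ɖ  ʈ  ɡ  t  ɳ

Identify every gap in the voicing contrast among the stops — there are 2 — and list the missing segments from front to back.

/d̪/, /k/

dental: voiceless /t̪/, voiced —.
alveolar: voiceless /t/, voiced /d/.
retroflex: voiceless /ʈ/, voiced /ɖ/.
velar: voiceless —, voiced /ɡ/.
Gaps, from front to back: dental lacks voiced (/d̪/); velar lacks voiceless (/k/).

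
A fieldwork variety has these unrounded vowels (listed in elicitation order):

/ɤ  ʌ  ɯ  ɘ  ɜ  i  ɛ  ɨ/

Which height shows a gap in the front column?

high-mid

Front: /i/ (high), /ɛ/ (low-mid).
Central: /ɨ/ (high), /ɘ/ (high-mid), /ɜ/ (low-mid).
Back: /ɯ/ (high), /ɤ/ (high-mid), /ʌ/ (low-mid).
Every height has a front member except high-mid, where /e/ would be expected.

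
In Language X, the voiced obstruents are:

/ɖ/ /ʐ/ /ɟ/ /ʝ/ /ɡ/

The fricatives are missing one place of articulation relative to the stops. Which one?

velar

Stop: /ɖ/ (retroflex), /ɟ/ (palatal), /ɡ/ (velar).
Fricative: /ʐ/ (retroflex), /ʝ/ (palatal).
Every place of articulation has a fricative member except velar, where /ɣ/ would be expected.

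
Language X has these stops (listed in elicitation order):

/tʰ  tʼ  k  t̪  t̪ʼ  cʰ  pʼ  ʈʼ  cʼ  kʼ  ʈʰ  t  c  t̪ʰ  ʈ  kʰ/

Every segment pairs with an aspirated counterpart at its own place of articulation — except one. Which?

/pʼ/

Dental: /t̪/ ~ /t̪ʰ/ ~ /t̪ʼ/
Alveolar: /t/ ~ /tʰ/ ~ /tʼ/
Retroflex: /ʈ/ ~ /ʈʰ/ ~ /ʈʼ/
Palatal: /c/ ~ /cʰ/ ~ /cʼ/
Velar: /k/ ~ /kʰ/ ~ /kʼ/
Bilabial: only /pʼ/ (ejective); no aspirated partner.
So /pʼ/ is the unpaired segment.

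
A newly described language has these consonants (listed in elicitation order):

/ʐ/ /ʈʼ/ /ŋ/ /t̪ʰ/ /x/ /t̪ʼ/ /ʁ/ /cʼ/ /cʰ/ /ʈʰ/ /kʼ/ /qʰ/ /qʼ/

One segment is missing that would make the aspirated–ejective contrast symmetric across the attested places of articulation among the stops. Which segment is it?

dental: aspirated /t̪ʰ/, ejective /t̪ʼ/.
retroflex: aspirated /ʈʰ/, ejective /ʈʼ/.
palatal: aspirated /cʰ/, ejective /cʼ/.
velar: aspirated —, ejective /kʼ/.
uvular: aspirated /qʰ/, ejective /qʼ/.
The velar row has no aspirated member, so the gap is the aspirated velar stop /kʰ/.

/kʰ/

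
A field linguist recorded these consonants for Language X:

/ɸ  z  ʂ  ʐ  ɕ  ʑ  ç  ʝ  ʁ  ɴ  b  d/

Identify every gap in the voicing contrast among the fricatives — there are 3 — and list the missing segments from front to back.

bilabial: voiceless /ɸ/, voiced —.
alveolar: voiceless —, voiced /z/.
retroflex: voiceless /ʂ/, voiced /ʐ/.
alveolo-palatal: voiceless /ɕ/, voiced /ʑ/.
palatal: voiceless /ç/, voiced /ʝ/.
uvular: voiceless —, voiced /ʁ/.
Gaps, from front to back: bilabial lacks voiced (/β/); alveolar lacks voiceless (/s/); uvular lacks voiceless (/χ/).

/β/, /s/, /χ/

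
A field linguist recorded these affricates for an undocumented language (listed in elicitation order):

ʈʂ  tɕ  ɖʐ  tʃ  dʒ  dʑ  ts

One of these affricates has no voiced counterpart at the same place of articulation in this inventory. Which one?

Postalveolar: /tʃ/ ~ /dʒ/
Retroflex: /ʈʂ/ ~ /ɖʐ/
Alveolo-palatal: /tɕ/ ~ /dʑ/
Alveolar: only /ts/ (voiceless); no voiced partner.
So /ts/ is the unpaired segment.

/ts/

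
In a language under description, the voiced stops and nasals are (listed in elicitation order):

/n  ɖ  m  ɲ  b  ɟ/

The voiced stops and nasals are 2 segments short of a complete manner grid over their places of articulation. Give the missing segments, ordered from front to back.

Oral stop: /b/ (bilabial), /ɖ/ (retroflex), /ɟ/ (palatal).
Nasal: /m/ (bilabial), /n/ (alveolar), /ɲ/ (palatal).
Gaps, from front to back: alveolar lacks oral stop (/d/); retroflex lacks nasal (/ɳ/).

/d/, /ɳ/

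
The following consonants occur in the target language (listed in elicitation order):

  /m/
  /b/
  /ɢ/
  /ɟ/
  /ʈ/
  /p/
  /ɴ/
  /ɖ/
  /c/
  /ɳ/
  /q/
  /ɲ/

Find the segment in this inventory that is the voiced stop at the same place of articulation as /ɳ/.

/ɖ/

/ɳ/ is a retroflex nasal.
The voiced stop at the same place is a voiced retroflex stop — in this inventory, /ɖ/.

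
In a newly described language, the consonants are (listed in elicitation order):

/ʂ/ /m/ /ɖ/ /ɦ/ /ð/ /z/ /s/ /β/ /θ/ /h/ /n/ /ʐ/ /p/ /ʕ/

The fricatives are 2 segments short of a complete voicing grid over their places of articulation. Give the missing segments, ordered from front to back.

place of articulation  voiceless  voiced  
bilabial          —         β       
dental            θ         ð       
alveolar          s         z       
retroflex         ʂ         ʐ       
pharyngeal        —         ʕ       
glottal           h         ɦ       
Gaps, from front to back: bilabial lacks voiceless (/ɸ/); pharyngeal lacks voiceless (/ħ/).

/ɸ/, /ħ/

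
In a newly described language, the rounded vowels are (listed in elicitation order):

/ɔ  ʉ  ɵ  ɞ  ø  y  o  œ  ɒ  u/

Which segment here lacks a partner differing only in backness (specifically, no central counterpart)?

/ɒ/

High: /y/ ~ /ʉ/ ~ /u/
High-mid: /ø/ ~ /ɵ/ ~ /o/
Low-mid: /œ/ ~ /ɞ/ ~ /ɔ/
Low: only /ɒ/ (back); no central partner.
So /ɒ/ is the unpaired segment.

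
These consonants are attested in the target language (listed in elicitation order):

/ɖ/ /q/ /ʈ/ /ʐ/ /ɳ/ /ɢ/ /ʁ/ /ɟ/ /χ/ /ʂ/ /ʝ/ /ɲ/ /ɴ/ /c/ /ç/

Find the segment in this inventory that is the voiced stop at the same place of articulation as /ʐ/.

/ɖ/

/ʐ/ is a voiced retroflex fricative.
The voiced stop at the same place is a voiced retroflex stop — in this inventory, /ɖ/.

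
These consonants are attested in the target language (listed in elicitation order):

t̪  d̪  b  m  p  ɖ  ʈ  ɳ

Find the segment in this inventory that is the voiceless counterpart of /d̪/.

/d̪/ is a voiced dental stop.
The voiceless counterpart is a voiceless dental stop — in this inventory, /t̪/.

/t̪/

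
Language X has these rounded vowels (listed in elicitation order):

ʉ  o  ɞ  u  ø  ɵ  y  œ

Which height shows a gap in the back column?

low-mid

high: front /y/, central /ʉ/, back /u/.
high-mid: front /ø/, central /ɵ/, back /o/.
low-mid: front /œ/, central /ɞ/, back —.
Every height has a back member except low-mid, where /ɔ/ would be expected.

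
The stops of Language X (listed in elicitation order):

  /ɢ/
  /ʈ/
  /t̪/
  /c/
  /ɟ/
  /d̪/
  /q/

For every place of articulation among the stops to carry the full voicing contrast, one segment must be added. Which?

dental: voiceless /t̪/, voiced /d̪/.
retroflex: voiceless /ʈ/, voiced —.
palatal: voiceless /c/, voiced /ɟ/.
uvular: voiceless /q/, voiced /ɢ/.
The retroflex row has no voiced member, so the gap is the voiced retroflex stop /ɖ/.

/ɖ/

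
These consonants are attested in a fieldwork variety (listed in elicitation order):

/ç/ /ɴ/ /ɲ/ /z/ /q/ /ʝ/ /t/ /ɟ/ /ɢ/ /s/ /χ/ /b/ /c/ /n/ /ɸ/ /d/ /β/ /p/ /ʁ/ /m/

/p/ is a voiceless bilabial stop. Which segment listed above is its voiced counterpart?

The voiced counterpart is a voiced bilabial stop — in this inventory, /b/.

/b/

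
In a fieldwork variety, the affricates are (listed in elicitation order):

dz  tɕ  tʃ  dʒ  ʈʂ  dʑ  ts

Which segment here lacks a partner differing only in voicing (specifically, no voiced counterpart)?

Alveolar: /ts/ ~ /dz/
Postalveolar: /tʃ/ ~ /dʒ/
Alveolo-palatal: /tɕ/ ~ /dʑ/
Retroflex: only /ʈʂ/ (voiceless); no voiced partner.
So /ʈʂ/ is the unpaired segment.

/ʈʂ/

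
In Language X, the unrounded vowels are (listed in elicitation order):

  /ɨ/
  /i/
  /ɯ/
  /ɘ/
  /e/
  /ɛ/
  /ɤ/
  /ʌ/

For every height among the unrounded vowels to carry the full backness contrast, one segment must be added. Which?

/ɜ/

height            front     central   back    
high              i         ɨ         ɯ       
high-mid          e         ɘ         ɤ       
low-mid           ɛ         —         ʌ       
The low-mid row has no central member, so the gap is the low-mid central unrounded vowel /ɜ/.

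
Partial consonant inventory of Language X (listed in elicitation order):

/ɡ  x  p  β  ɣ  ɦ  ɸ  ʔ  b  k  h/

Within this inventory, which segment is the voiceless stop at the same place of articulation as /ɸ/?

/p/

/ɸ/ is a voiceless bilabial fricative.
The voiceless stop at the same place is a voiceless bilabial stop — in this inventory, /p/.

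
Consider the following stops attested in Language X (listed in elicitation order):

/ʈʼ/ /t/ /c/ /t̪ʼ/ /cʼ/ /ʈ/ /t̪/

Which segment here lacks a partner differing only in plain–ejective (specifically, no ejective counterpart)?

/t/

Dental: /t̪/ ~ /t̪ʼ/
Retroflex: /ʈ/ ~ /ʈʼ/
Palatal: /c/ ~ /cʼ/
Alveolar: only /t/ (plain); no ejective partner.
So /t/ is the unpaired segment.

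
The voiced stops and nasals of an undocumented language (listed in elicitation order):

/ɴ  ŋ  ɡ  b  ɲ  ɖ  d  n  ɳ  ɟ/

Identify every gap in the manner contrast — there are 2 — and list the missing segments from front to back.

place of articulation  oral stop  nasal   
bilabial          b         —       
alveolar          d         n       
retroflex         ɖ         ɳ       
palatal           ɟ         ɲ       
velar             ɡ         ŋ       
uvular            —         ɴ       
Gaps, from front to back: bilabial lacks nasal (/m/); uvular lacks oral stop (/ɢ/).

/m/, /ɢ/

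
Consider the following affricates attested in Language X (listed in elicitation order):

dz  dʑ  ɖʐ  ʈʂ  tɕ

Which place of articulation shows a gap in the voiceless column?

Voiceless: /ʈʂ/ (retroflex), /tɕ/ (alveolo-palatal).
Voiced: /dz/ (alveolar), /ɖʐ/ (retroflex), /dʑ/ (alveolo-palatal).
Every place of articulation has a voiceless member except alveolar, where /ts/ would be expected.

alveolar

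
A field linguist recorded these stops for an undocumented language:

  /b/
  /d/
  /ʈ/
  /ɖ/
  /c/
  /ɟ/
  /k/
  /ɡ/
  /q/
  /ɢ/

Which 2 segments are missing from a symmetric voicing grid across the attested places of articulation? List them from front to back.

/p/, /t/

Voiceless: /ʈ/ (retroflex), /c/ (palatal), /k/ (velar), /q/ (uvular).
Voiced: /b/ (bilabial), /d/ (alveolar), /ɖ/ (retroflex), /ɟ/ (palatal), /ɡ/ (velar), /ɢ/ (uvular).
Gaps, from front to back: bilabial lacks voiceless (/p/); alveolar lacks voiceless (/t/).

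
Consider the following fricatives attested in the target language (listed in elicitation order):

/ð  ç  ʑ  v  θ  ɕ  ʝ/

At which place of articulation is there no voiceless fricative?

labiodental: voiceless —, voiced /v/.
dental: voiceless /θ/, voiced /ð/.
alveolo-palatal: voiceless /ɕ/, voiced /ʑ/.
palatal: voiceless /ç/, voiced /ʝ/.
Every place of articulation has a voiceless member except labiodental, where /f/ would be expected.

labiodental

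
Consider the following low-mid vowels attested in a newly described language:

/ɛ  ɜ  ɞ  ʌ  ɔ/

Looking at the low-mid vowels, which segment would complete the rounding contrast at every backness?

front: unrounded /ɛ/, rounded —.
central: unrounded /ɜ/, rounded /ɞ/.
back: unrounded /ʌ/, rounded /ɔ/.
The front row has no rounded member, so the gap is the front rounded vowel /œ/.

/œ/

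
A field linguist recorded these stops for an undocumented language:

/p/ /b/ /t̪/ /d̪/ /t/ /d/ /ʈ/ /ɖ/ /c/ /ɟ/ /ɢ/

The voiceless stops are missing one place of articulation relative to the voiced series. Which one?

uvular

bilabial: voiceless /p/, voiced /b/.
dental: voiceless /t̪/, voiced /d̪/.
alveolar: voiceless /t/, voiced /d/.
retroflex: voiceless /ʈ/, voiced /ɖ/.
palatal: voiceless /c/, voiced /ɟ/.
uvular: voiceless —, voiced /ɢ/.
Every place of articulation has a voiceless member except uvular, where /q/ would be expected.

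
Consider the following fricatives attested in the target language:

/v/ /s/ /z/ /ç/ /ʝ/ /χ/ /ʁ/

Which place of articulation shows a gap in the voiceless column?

labiodental

labiodental: voiceless —, voiced /v/.
alveolar: voiceless /s/, voiced /z/.
palatal: voiceless /ç/, voiced /ʝ/.
uvular: voiceless /χ/, voiced /ʁ/.
Every place of articulation has a voiceless member except labiodental, where /f/ would be expected.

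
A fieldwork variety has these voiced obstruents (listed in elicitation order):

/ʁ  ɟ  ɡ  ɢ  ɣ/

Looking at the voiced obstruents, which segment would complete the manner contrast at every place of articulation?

palatal: stop /ɟ/, fricative —.
velar: stop /ɡ/, fricative /ɣ/.
uvular: stop /ɢ/, fricative /ʁ/.
The palatal row has no fricative member, so the gap is the palatal fricative /ʝ/.

/ʝ/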